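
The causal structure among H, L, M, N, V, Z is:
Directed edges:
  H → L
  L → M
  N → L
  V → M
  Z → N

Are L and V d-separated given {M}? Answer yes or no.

Bayes-Ball from L | {M} reaches {H,N,V,Z}.
V ∈ reach(L|{M}) ⇒ L ⊥̸ V | {M}.

No — L and V are d-connected given {M}.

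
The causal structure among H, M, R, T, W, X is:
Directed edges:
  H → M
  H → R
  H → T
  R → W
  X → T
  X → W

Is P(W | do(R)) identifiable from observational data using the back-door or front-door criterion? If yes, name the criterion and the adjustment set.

P(W|do(R)): backdoor, adjust for ∅.

desc(R)\{R}={W}; candidates ⊆ {H,M,T,X}.
∅: R⊥W given ∅ in G with R→· removed — back-door holds.
P(W|do(R)) = P(W|R) — no adjustment needed.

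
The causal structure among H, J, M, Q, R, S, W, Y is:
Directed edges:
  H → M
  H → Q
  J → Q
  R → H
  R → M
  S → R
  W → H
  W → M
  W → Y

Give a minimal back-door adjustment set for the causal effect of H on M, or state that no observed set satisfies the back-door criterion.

H→M: minimal back-door set {R, W}.

desc(H)\{H}={M,Q}; candidates ⊆ {J,R,S,W,Y}.
size 0: {}; under {} H still reaches {M,R,S,W,Y} ∋ M.
size 1: {J}, {R}, {S} …(+2); under {J} H still reaches {M,R,S,W,Y} ∋ M.
{R,W}: H⊥M given {R,W} in G with H→· removed — back-door holds.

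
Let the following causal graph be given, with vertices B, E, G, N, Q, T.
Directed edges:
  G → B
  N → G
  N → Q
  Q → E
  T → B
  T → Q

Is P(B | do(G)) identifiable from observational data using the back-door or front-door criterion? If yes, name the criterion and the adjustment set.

P(B|do(G)): backdoor, adjust for ∅.

desc(G)\{G}={B}; candidates ⊆ {E,N,Q,T}.
∅: G⊥B given ∅ in G with G→· removed — back-door holds.
P(B|do(G)) = P(B|G) — no adjustment needed.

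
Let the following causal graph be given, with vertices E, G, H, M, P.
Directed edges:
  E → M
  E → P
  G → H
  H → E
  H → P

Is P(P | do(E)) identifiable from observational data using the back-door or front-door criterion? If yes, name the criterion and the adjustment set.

desc(E)\{E}={M,P}; candidates ⊆ {G,H}.
size 0: {}; under {} E still reaches {G,H,P} ∋ P.
{H}: E⊥P given {H} in G with E→· removed — back-door holds.
P(P|do(E)) = Σ_{H} P(P|E,H)·P(H).

P(P|do(E)): backdoor, adjust for {H}.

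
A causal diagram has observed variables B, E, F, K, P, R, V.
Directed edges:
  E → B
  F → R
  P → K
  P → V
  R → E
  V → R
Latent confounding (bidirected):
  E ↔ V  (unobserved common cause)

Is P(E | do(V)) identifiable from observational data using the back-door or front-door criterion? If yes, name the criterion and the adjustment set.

P(E|do(V)): frontdoor, adjust for {R}.

desc(V)\{V}={B,E,R}; candidates ⊆ {F,K,P}.
V↔E: latent back-door arc(s) into V.
size 0: {}; under {} V still reaches {B,E,K,P} ∋ E.
size 1: {F}, {K}, {P}; under {F} V still reaches {B,E,K,P} ∋ E.
size 2: {F,K}, {F,P}, {K,P}; under {F,K} V still reaches {B,E,P} ∋ E.
V↔E cannot be blocked by any observed set — no back-door set.
{R}: (i) intercepts every directed V→E path; (ii) no back-door V→{R}; (iii) {V} blocks every back-door {R}→E. Front-door holds.
P(E|do(V)) = Σ_{R} P(R|V) Σ_{V'} P(E|R,V')P(V').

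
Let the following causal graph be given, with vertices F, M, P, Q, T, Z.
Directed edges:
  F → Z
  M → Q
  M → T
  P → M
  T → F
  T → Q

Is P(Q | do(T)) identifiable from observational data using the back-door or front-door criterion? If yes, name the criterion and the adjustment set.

desc(T)\{T}={F,Q,Z}; candidates ⊆ {M,P}.
size 0: {}; under {} T still reaches {M,P,Q} ∋ Q.
{M}: T⊥Q given {M} in G with T→· removed — back-door holds.
P(Q|do(T)) = Σ_{M} P(Q|T,M)·P(M).

P(Q|do(T)): backdoor, adjust for {M}.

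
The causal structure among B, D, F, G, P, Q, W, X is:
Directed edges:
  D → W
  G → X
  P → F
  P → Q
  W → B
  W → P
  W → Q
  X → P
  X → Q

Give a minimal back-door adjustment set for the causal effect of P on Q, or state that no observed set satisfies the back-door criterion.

desc(P)\{P}={F,Q}; candidates ⊆ {B,D,G,W,X}.
size 0: {}; under {} P still reaches {B,D,G,Q,W,X} ∋ Q.
size 1: {B}, {D}, {G} …(+2); under {B} P still reaches {D,G,Q,W,X} ∋ Q.
{W,X}: P⊥Q given {W,X} in G with P→· removed — back-door holds.

P→Q: minimal back-door set {W, X}.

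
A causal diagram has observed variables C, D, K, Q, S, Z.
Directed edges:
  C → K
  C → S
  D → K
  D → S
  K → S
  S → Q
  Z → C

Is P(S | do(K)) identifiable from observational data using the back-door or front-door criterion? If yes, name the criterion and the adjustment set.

P(S|do(K)): backdoor, adjust for {C, D}.

desc(K)\{K}={Q,S}; candidates ⊆ {C,D,Z}.
size 0: {}; under {} K still reaches {C,D,Q,S,Z} ∋ S.
size 1: {C}, {D}, {Z}; under {C} K still reaches {D,Q,S} ∋ S.
{C,D}: K⊥S given {C,D} in G with K→· removed — back-door holds.
P(S|do(K)) = Σ_{C,D} P(S|K,C,D)·P(C,D).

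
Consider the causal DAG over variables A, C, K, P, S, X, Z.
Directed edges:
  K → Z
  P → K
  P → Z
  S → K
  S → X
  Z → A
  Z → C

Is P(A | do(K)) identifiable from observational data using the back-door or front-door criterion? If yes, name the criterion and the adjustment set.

P(A|do(K)): backdoor, adjust for {P}.

desc(K)\{K}={A,C,Z}; candidates ⊆ {P,S,X}.
size 0: {}; under {} K still reaches {A,C,P,S,X,Z} ∋ A.
{P}: K⊥A given {P} in G with K→· removed — back-door holds.
P(A|do(K)) = Σ_{P} P(A|K,P)·P(P).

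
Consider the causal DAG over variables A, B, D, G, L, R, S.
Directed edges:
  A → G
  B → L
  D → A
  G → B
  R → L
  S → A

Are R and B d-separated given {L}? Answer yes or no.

No — R and B are d-connected given {L}.

Bayes-Ball from R | {L} reaches {A,B,D,G,S}.
B ∈ reach(R|{L}) ⇒ R ⊥̸ B | {L}.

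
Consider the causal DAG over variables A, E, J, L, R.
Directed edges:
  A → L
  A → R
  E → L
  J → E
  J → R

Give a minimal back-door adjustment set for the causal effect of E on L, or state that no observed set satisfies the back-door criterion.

E→L: minimal back-door set ∅.

desc(E)\{E}={L}; candidates ⊆ {A,J,R}.
∅: E⊥L given ∅ in G with E→· removed — back-door holds.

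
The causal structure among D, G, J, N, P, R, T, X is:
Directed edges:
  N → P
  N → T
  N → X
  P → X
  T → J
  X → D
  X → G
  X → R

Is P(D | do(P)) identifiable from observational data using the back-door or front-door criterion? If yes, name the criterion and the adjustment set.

P(D|do(P)): backdoor, adjust for {N}.

desc(P)\{P}={D,G,R,X}; candidates ⊆ {J,N,T}.
size 0: {}; under {} P still reaches {D,G,J,N,R,T,X} ∋ D.
{N}: P⊥D given {N} in G with P→· removed — back-door holds.
P(D|do(P)) = Σ_{N} P(D|P,N)·P(N).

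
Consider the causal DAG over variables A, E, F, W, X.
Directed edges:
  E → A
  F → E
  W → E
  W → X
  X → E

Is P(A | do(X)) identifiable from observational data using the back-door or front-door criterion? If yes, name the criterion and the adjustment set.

P(A|do(X)): backdoor, adjust for {W}.

desc(X)\{X}={A,E}; candidates ⊆ {F,W}.
size 0: {}; under {} X still reaches {A,E,W} ∋ A.
{W}: X⊥A given {W} in G with X→· removed — back-door holds.
P(A|do(X)) = Σ_{W} P(A|X,W)·P(W).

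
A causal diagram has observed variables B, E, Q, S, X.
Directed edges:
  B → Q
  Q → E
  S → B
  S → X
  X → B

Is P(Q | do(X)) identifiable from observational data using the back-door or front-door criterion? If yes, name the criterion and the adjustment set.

desc(X)\{X}={B,E,Q}; candidates ⊆ {S}.
size 0: {}; under {} X still reaches {B,E,Q,S} ∋ Q.
{S}: X⊥Q given {S} in G with X→· removed — back-door holds.
P(Q|do(X)) = Σ_{S} P(Q|X,S)·P(S).

P(Q|do(X)): backdoor, adjust for {S}.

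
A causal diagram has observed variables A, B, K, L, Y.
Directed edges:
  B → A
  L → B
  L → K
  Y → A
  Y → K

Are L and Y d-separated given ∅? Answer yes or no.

Bayes-Ball from L | ∅ reaches {A,B,K}.
Y ∉ reach(L|∅) ⇒ L ⊥ Y | ∅.

Yes — L ⊥ Y | ∅.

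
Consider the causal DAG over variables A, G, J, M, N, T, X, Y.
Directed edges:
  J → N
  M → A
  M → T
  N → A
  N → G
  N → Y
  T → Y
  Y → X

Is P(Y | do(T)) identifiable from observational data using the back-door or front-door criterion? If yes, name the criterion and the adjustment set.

desc(T)\{T}={X,Y}; candidates ⊆ {A,G,J,M,N}.
∅: T⊥Y given ∅ in G with T→· removed — back-door holds.
P(Y|do(T)) = P(Y|T) — no adjustment needed.

P(Y|do(T)): backdoor, adjust for ∅.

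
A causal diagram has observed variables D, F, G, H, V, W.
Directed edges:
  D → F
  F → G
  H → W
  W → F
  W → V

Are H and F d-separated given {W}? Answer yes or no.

Yes — H ⊥ F | {W}.

Bayes-Ball from H | {W} reaches ∅.
F ∉ reach(H|{W}) ⇒ H ⊥ F | {W}.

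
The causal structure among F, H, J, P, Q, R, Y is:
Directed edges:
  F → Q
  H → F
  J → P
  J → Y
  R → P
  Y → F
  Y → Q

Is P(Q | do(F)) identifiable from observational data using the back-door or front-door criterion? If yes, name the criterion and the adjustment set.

desc(F)\{F}={Q}; candidates ⊆ {H,J,P,R,Y}.
size 0: {}; under {} F still reaches {H,J,P,Q,Y} ∋ Q.
{Y}: F⊥Q given {Y} in G with F→· removed — back-door holds.
P(Q|do(F)) = Σ_{Y} P(Q|F,Y)·P(Y).

P(Q|do(F)): backdoor, adjust for {Y}.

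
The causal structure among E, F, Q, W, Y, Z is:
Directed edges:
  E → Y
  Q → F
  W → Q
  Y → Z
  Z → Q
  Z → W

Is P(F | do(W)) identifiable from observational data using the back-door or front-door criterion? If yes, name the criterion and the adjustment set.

desc(W)\{W}={F,Q}; candidates ⊆ {E,Y,Z}.
size 0: {}; under {} W still reaches {E,F,Q,Y,Z} ∋ F.
{Z}: W⊥F given {Z} in G with W→· removed — back-door holds.
P(F|do(W)) = Σ_{Z} P(F|W,Z)·P(Z).

P(F|do(W)): backdoor, adjust for {Z}.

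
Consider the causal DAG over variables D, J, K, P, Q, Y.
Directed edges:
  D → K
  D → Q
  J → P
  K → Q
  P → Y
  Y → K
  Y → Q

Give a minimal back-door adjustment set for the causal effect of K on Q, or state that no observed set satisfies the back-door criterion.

K→Q: minimal back-door set {D, Y}.

desc(K)\{K}={Q}; candidates ⊆ {D,J,P,Y}.
size 0: {}; under {} K still reaches {D,J,P,Q,Y} ∋ Q.
size 1: {D}, {J}, {P} …(+1); under {D} K still reaches {J,P,Q,Y} ∋ Q.
{D,Y}: K⊥Q given {D,Y} in G with K→· removed — back-door holds.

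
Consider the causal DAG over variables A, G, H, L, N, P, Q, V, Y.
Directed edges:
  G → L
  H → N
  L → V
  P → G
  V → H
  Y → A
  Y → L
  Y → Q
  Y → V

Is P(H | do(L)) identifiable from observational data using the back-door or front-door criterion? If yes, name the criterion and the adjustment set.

desc(L)\{L}={H,N,V}; candidates ⊆ {A,G,P,Q,Y}.
size 0: {}; under {} L still reaches {A,G,H,N,P,Q,V,Y} ∋ H.
{Y}: L⊥H given {Y} in G with L→· removed — back-door holds.
P(H|do(L)) = Σ_{Y} P(H|L,Y)·P(Y).

P(H|do(L)): backdoor, adjust for {Y}.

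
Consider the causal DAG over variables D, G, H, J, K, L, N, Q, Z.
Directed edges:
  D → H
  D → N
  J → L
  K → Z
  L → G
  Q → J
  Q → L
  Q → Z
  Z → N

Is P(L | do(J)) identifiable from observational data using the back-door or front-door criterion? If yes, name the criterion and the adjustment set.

P(L|do(J)): backdoor, adjust for {Q}.

desc(J)\{J}={G,L}; candidates ⊆ {D,H,K,N,Q,Z}.
size 0: {}; under {} J still reaches {G,L,N,Q,Z} ∋ L.
{Q}: J⊥L given {Q} in G with J→· removed — back-door holds.
P(L|do(J)) = Σ_{Q} P(L|J,Q)·P(Q).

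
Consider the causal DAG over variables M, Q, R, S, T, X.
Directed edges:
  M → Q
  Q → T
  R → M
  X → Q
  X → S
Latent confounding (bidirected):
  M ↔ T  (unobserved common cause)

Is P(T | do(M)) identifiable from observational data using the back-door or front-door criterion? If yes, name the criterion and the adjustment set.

desc(M)\{M}={Q,T}; candidates ⊆ {R,S,X}.
M↔T: latent back-door arc(s) into M.
size 0: {}; under {} M still reaches {R,T} ∋ T.
size 1: {R}, {S}, {X}; under {R} M still reaches {T} ∋ T.
size 2: {R,S}, {R,X}, {S,X}; under {R,S} M still reaches {T} ∋ T.
M↔T cannot be blocked by any observed set — no back-door set.
{Q}: (i) intercepts every directed M→T path; (ii) no back-door M→{Q}; (iii) {M} blocks every back-door {Q}→T. Front-door holds.
P(T|do(M)) = Σ_{Q} P(Q|M) Σ_{M'} P(T|Q,M')P(M').

P(T|do(M)): frontdoor, adjust for {Q}.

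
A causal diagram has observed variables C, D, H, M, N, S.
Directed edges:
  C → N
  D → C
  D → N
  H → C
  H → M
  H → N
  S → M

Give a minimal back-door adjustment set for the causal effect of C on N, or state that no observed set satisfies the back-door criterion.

C→N: minimal back-door set {D, H}.

desc(C)\{C}={N}; candidates ⊆ {D,H,M,S}.
size 0: {}; under {} C still reaches {D,H,M,N} ∋ N.
size 1: {D}, {H}, {M} …(+1); under {D} C still reaches {H,M,N} ∋ N.
{D,H}: C⊥N given {D,H} in G with C→· removed — back-door holds.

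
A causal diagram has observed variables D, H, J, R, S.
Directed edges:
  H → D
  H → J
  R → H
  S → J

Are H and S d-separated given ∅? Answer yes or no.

Bayes-Ball from H | ∅ reaches {D,J,R}.
S ∉ reach(H|∅) ⇒ H ⊥ S | ∅.

Yes — H ⊥ S | ∅.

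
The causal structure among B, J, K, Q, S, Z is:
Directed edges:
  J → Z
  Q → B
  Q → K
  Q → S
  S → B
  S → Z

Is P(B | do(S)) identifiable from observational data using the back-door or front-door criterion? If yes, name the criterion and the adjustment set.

P(B|do(S)): backdoor, adjust for {Q}.

desc(S)\{S}={B,Z}; candidates ⊆ {J,K,Q}.
size 0: {}; under {} S still reaches {B,K,Q} ∋ B.
{Q}: S⊥B given {Q} in G with S→· removed — back-door holds.
P(B|do(S)) = Σ_{Q} P(B|S,Q)·P(Q).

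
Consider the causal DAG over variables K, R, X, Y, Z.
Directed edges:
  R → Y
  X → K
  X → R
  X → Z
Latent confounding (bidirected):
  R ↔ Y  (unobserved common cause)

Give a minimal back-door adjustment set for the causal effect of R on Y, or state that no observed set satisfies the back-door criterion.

R→Y: no observed back-door set.

desc(R)\{R}={Y}; candidates ⊆ {K,X,Z}.
R↔Y: latent back-door arc(s) into R.
size 0: {}; under {} R still reaches {K,X,Y,Z} ∋ Y.
size 1: {K}, {X}, {Z}; under {K} R still reaches {X,Y,Z} ∋ Y.
size 2: {K,X}, {K,Z}, {X,Z}; under {K,X} R still reaches {Y} ∋ Y.
R↔Y cannot be blocked by any observed set — no back-door set.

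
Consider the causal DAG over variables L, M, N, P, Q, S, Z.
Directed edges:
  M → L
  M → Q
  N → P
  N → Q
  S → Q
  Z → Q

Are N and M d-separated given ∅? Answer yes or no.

Yes — N ⊥ M | ∅.

Bayes-Ball from N | ∅ reaches {P,Q}.
M ∉ reach(N|∅) ⇒ N ⊥ M | ∅.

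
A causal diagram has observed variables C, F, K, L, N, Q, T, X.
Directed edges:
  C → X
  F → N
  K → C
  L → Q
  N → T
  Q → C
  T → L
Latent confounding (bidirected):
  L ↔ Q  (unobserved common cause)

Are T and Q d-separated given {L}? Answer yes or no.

Bayes-Ball from T | {L} reaches {C,F,N,Q,X}.
Q ∈ reach(T|{L}) ⇒ T ⊥̸ Q | {L}.

No — T and Q are d-connected given {L}.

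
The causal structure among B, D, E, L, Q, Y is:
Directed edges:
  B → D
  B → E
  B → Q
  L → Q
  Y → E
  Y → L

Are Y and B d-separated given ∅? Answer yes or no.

Bayes-Ball from Y | ∅ reaches {E,L,Q}.
B ∉ reach(Y|∅) ⇒ Y ⊥ B | ∅.

Yes — Y ⊥ B | ∅.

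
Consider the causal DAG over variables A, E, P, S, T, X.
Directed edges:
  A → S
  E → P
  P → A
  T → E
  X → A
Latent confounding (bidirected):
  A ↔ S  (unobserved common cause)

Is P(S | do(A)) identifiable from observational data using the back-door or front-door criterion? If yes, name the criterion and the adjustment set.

desc(A)\{A}={S}; candidates ⊆ {E,P,T,X}.
A↔S: latent back-door arc(s) into A.
size 0: {}; under {} A still reaches {E,P,S,T,X} ∋ S.
size 1: {E}, {P}, {T} …(+1); under {E} A still reaches {P,S,X} ∋ S.
size 2: {E,P}, {E,T}, {E,X} …(+3); under {E,P} A still reaches {S,X} ∋ S.
A↔S cannot be blocked by any observed set — no back-door set.
No mediator lies on a directed A→…→S path.
Neither criterion identifies P(S|do(A)) in this graph.

P(S|do(A)): not identifiable (no BD/FD set).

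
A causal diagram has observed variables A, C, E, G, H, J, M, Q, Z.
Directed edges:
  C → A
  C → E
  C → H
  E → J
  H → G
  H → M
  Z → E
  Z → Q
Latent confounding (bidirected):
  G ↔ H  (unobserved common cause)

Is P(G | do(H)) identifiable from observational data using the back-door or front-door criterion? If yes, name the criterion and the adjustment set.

desc(H)\{H}={G,M}; candidates ⊆ {A,C,E,J,Q,Z}.
H↔G: latent back-door arc(s) into H.
size 0: {}; under {} H still reaches {A,C,E,G,J} ∋ G.
size 1: {A}, {C}, {E} …(+3); under {A} H still reaches {C,E,G,J} ∋ G.
size 2: {A,C}, {A,E}, {A,J} …(+12); under {A,C} H still reaches {G} ∋ G.
H↔G cannot be blocked by any observed set — no back-door set.
No mediator lies on a directed H→…→G path.
Neither criterion identifies P(G|do(H)) in this graph.

P(G|do(H)): not identifiable (no BD/FD set).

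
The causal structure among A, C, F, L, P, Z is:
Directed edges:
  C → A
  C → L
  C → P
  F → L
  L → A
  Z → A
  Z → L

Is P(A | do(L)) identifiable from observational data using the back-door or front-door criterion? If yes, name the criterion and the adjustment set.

P(A|do(L)): backdoor, adjust for {C, Z}.

desc(L)\{L}={A}; candidates ⊆ {C,F,P,Z}.
size 0: {}; under {} L still reaches {A,C,F,P,Z} ∋ A.
size 1: {C}, {F}, {P} …(+1); under {C} L still reaches {A,F,Z} ∋ A.
{C,Z}: L⊥A given {C,Z} in G with L→· removed — back-door holds.
P(A|do(L)) = Σ_{C,Z} P(A|L,C,Z)·P(C,Z).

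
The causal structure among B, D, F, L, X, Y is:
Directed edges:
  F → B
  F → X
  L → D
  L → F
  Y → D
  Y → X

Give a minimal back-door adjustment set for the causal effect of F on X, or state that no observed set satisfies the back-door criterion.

F→X: minimal back-door set ∅.

desc(F)\{F}={B,X}; candidates ⊆ {D,L,Y}.
∅: F⊥X given ∅ in G with F→· removed — back-door holds.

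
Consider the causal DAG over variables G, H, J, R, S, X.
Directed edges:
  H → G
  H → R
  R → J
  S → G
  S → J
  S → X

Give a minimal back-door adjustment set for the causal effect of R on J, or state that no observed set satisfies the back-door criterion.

desc(R)\{R}={J}; candidates ⊆ {G,H,S,X}.
∅: R⊥J given ∅ in G with R→· removed — back-door holds.

R→J: minimal back-door set ∅.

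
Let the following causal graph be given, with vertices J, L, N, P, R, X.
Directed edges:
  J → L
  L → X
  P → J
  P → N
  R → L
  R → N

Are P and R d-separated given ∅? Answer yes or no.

Yes — P ⊥ R | ∅.

Bayes-Ball from P | ∅ reaches {J,L,N,X}.
R ∉ reach(P|∅) ⇒ P ⊥ R | ∅.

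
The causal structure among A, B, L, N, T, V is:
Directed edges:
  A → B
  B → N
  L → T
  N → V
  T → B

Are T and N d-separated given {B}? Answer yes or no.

Bayes-Ball from T | {B} reaches {A,L}.
N ∉ reach(T|{B}) ⇒ T ⊥ N | {B}.

Yes — T ⊥ N | {B}.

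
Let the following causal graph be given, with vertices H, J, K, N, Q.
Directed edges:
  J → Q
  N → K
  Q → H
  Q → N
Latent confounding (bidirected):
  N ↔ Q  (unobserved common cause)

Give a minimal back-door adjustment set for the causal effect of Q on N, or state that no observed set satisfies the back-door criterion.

Q→N: no observed back-door set.

desc(Q)\{Q}={H,K,N}; candidates ⊆ {J}.
Q↔N: latent back-door arc(s) into Q.
size 0: {}; under {} Q still reaches {J,K,N} ∋ N.
size 1: {J}; under {J} Q still reaches {K,N} ∋ N.
Q↔N cannot be blocked by any observed set — no back-door set.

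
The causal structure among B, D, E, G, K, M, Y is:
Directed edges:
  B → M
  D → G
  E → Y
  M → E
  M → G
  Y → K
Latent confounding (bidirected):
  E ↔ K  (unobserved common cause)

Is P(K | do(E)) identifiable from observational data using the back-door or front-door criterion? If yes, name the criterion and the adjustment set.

P(K|do(E)): frontdoor, adjust for {Y}.

desc(E)\{E}={K,Y}; candidates ⊆ {B,D,G,M}.
E↔K: latent back-door arc(s) into E.
size 0: {}; under {} E still reaches {B,G,K,M} ∋ K.
size 1: {B}, {D}, {G} …(+1); under {B} E still reaches {G,K,M} ∋ K.
size 2: {B,D}, {B,G}, {B,M} …(+3); under {B,D} E still reaches {G,K,M} ∋ K.
E↔K cannot be blocked by any observed set — no back-door set.
{Y}: (i) intercepts every directed E→K path; (ii) no back-door E→{Y}; (iii) {E} blocks every back-door {Y}→K. Front-door holds.
P(K|do(E)) = Σ_{Y} P(Y|E) Σ_{E'} P(K|Y,E')P(E').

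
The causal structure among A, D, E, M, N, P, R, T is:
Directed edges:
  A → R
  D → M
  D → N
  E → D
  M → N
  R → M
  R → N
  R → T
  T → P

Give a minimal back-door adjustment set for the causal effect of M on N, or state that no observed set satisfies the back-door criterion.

M→N: minimal back-door set {D, R}.

desc(M)\{M}={N}; candidates ⊆ {A,D,E,P,R,T}.
size 0: {}; under {} M still reaches {A,D,E,N,P,R,T} ∋ N.
size 1: {A}, {D}, {E} …(+3); under {A} M still reaches {D,E,N,P,R,T} ∋ N.
{D,R}: M⊥N given {D,R} in G with M→· removed — back-door holds.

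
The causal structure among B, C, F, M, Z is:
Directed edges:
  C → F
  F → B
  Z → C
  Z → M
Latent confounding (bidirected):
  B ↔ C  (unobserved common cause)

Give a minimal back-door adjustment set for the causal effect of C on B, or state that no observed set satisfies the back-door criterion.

desc(C)\{C}={B,F}; candidates ⊆ {M,Z}.
C↔B: latent back-door arc(s) into C.
size 0: {}; under {} C still reaches {B,M,Z} ∋ B.
size 1: {M}, {Z}; under {M} C still reaches {B,Z} ∋ B.
size 2: {M,Z}; under {M,Z} C still reaches {B} ∋ B.
C↔B cannot be blocked by any observed set — no back-door set.

C→B: no observed back-door set.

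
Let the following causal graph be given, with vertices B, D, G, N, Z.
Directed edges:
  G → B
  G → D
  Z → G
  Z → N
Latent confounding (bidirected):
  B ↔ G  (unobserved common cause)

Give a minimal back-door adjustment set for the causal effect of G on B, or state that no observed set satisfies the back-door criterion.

G→B: no observed back-door set.

desc(G)\{G}={B,D}; candidates ⊆ {N,Z}.
G↔B: latent back-door arc(s) into G.
size 0: {}; under {} G still reaches {B,N,Z} ∋ B.
size 1: {N}, {Z}; under {N} G still reaches {B,Z} ∋ B.
size 2: {N,Z}; under {N,Z} G still reaches {B} ∋ B.
G↔B cannot be blocked by any observed set — no back-door set.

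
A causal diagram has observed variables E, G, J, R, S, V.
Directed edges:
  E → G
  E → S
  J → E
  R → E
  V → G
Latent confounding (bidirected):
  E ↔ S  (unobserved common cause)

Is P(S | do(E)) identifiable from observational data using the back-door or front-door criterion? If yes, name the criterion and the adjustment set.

desc(E)\{E}={G,S}; candidates ⊆ {J,R,V}.
E↔S: latent back-door arc(s) into E.
size 0: {}; under {} E still reaches {J,R,S} ∋ S.
size 1: {J}, {R}, {V}; under {J} E still reaches {R,S} ∋ S.
size 2: {J,R}, {J,V}, {R,V}; under {J,R} E still reaches {S} ∋ S.
E↔S cannot be blocked by any observed set — no back-door set.
No mediator lies on a directed E→…→S path.
Neither criterion identifies P(S|do(E)) in this graph.

P(S|do(E)): not identifiable (no BD/FD set).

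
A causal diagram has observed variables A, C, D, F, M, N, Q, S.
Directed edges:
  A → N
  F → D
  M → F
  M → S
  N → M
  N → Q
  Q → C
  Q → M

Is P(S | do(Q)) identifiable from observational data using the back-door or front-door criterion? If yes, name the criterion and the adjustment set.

P(S|do(Q)): backdoor, adjust for {N}.

desc(Q)\{Q}={C,D,F,M,S}; candidates ⊆ {A,N}.
size 0: {}; under {} Q still reaches {A,D,F,M,N,S} ∋ S.
{N}: Q⊥S given {N} in G with Q→· removed — back-door holds.
P(S|do(Q)) = Σ_{N} P(S|Q,N)·P(N).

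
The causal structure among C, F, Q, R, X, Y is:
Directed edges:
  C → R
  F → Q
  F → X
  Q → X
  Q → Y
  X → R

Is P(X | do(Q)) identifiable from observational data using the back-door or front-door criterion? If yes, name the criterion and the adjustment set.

P(X|do(Q)): backdoor, adjust for {F}.

desc(Q)\{Q}={R,X,Y}; candidates ⊆ {C,F}.
size 0: {}; under {} Q still reaches {F,R,X} ∋ X.
{F}: Q⊥X given {F} in G with Q→· removed — back-door holds.
P(X|do(Q)) = Σ_{F} P(X|Q,F)·P(F).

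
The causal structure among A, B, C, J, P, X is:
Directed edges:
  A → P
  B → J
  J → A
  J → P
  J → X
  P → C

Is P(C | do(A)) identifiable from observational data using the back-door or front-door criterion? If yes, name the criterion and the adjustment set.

P(C|do(A)): backdoor, adjust for {J}.

desc(A)\{A}={C,P}; candidates ⊆ {B,J,X}.
size 0: {}; under {} A still reaches {B,C,J,P,X} ∋ C.
{J}: A⊥C given {J} in G with A→· removed — back-door holds.
P(C|do(A)) = Σ_{J} P(C|A,J)·P(J).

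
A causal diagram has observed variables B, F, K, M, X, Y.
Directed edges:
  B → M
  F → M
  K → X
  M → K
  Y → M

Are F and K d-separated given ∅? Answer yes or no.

No — F and K are d-connected given ∅.

Bayes-Ball from F | ∅ reaches {K,M,X}.
K ∈ reach(F|∅) ⇒ F ⊥̸ K | ∅.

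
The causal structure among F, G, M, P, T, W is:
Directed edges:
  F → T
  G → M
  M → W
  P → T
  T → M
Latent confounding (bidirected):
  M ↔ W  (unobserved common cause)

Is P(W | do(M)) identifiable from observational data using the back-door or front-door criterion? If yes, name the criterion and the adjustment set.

P(W|do(M)): not identifiable (no BD/FD set).

desc(M)\{M}={W}; candidates ⊆ {F,G,P,T}.
M↔W: latent back-door arc(s) into M.
size 0: {}; under {} M still reaches {F,G,P,T,W} ∋ W.
size 1: {F}, {G}, {P} …(+1); under {F} M still reaches {G,P,T,W} ∋ W.
size 2: {F,G}, {F,P}, {F,T} …(+3); under {F,G} M still reaches {P,T,W} ∋ W.
M↔W cannot be blocked by any observed set — no back-door set.
No mediator lies on a directed M→…→W path.
Neither criterion identifies P(W|do(M)) in this graph.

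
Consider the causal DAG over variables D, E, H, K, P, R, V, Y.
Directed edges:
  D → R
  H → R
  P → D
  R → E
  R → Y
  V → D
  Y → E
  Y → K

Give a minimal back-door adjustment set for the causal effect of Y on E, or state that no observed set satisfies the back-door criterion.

Y→E: minimal back-door set {R}.

desc(Y)\{Y}={E,K}; candidates ⊆ {D,H,P,R,V}.
size 0: {}; under {} Y still reaches {D,E,H,P,R,V} ∋ E.
{R}: Y⊥E given {R} in G with Y→· removed — back-door holds.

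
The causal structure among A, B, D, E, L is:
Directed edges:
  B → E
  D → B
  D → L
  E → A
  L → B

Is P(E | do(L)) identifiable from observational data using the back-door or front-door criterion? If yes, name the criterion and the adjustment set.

desc(L)\{L}={A,B,E}; candidates ⊆ {D}.
size 0: {}; under {} L still reaches {A,B,D,E} ∋ E.
{D}: L⊥E given {D} in G with L→· removed — back-door holds.
P(E|do(L)) = Σ_{D} P(E|L,D)·P(D).

P(E|do(L)): backdoor, adjust for {D}.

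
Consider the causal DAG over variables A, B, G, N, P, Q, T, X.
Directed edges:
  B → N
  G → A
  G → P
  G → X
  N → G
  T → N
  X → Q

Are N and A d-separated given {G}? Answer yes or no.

Yes — N ⊥ A | {G}.

Bayes-Ball from N | {G} reaches {B,T}.
A ∉ reach(N|{G}) ⇒ N ⊥ A | {G}.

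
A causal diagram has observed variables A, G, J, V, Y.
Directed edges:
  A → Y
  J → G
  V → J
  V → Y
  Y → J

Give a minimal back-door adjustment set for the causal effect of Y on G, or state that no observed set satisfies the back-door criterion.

Y→G: minimal back-door set {V}.

desc(Y)\{Y}={G,J}; candidates ⊆ {A,V}.
size 0: {}; under {} Y still reaches {A,G,J,V} ∋ G.
{V}: Y⊥G given {V} in G with Y→· removed — back-door holds.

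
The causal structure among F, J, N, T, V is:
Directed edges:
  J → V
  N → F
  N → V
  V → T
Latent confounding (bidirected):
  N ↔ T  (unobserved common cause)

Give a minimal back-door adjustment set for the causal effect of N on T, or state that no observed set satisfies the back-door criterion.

N→T: no observed back-door set.

desc(N)\{N}={F,T,V}; candidates ⊆ {J}.
N↔T: latent back-door arc(s) into N.
size 0: {}; under {} N still reaches {T} ∋ T.
size 1: {J}; under {J} N still reaches {T} ∋ T.
N↔T cannot be blocked by any observed set — no back-door set.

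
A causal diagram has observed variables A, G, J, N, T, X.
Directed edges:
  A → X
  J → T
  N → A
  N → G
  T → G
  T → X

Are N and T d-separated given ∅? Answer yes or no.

Bayes-Ball from N | ∅ reaches {A,G,X}.
T ∉ reach(N|∅) ⇒ N ⊥ T | ∅.

Yes — N ⊥ T | ∅.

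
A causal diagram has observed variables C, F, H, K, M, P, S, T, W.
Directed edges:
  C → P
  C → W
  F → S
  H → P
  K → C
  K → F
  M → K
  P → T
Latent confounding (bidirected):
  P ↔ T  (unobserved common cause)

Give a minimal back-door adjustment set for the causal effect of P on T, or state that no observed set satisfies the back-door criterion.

desc(P)\{P}={T}; candidates ⊆ {C,F,H,K,M,S,W}.
P↔T: latent back-door arc(s) into P.
size 0: {}; under {} P still reaches {C,F,H,K,M,S,T,W} ∋ T.
size 1: {C}, {F}, {H} …(+4); under {C} P still reaches {H,T} ∋ T.
size 2: {C,F}, {C,H}, {C,K} …(+18); under {C,F} P still reaches {H,T} ∋ T.
P↔T cannot be blocked by any observed set — no back-door set.

P→T: no observed back-door set.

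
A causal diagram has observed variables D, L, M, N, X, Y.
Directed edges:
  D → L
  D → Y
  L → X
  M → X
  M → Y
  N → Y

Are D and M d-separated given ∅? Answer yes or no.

Yes — D ⊥ M | ∅.

Bayes-Ball from D | ∅ reaches {L,X,Y}.
M ∉ reach(D|∅) ⇒ D ⊥ M | ∅.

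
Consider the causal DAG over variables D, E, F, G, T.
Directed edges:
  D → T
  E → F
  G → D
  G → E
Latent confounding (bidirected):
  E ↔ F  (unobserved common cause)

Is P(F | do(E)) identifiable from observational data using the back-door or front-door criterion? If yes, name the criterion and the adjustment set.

P(F|do(E)): not identifiable (no BD/FD set).

desc(E)\{E}={F}; candidates ⊆ {D,G,T}.
E↔F: latent back-door arc(s) into E.
size 0: {}; under {} E still reaches {D,F,G,T} ∋ F.
size 1: {D}, {G}, {T}; under {D} E still reaches {F,G} ∋ F.
size 2: {D,G}, {D,T}, {G,T}; under {D,G} E still reaches {F} ∋ F.
E↔F cannot be blocked by any observed set — no back-door set.
No mediator lies on a directed E→…→F path.
Neither criterion identifies P(F|do(E)) in this graph.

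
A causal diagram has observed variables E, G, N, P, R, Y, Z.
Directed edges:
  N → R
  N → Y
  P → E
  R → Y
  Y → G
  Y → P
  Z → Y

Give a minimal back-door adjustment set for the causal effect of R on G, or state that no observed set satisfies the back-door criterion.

desc(R)\{R}={E,G,P,Y}; candidates ⊆ {N,Z}.
size 0: {}; under {} R still reaches {E,G,N,P,Y} ∋ G.
{N}: R⊥G given {N} in G with R→· removed — back-door holds.

R→G: minimal back-door set {N}.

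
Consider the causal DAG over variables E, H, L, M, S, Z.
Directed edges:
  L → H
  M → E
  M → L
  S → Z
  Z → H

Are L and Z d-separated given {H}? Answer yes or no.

No — L and Z are d-connected given {H}.

Bayes-Ball from L | {H} reaches {E,M,S,Z}.
Z ∈ reach(L|{H}) ⇒ L ⊥̸ Z | {H}.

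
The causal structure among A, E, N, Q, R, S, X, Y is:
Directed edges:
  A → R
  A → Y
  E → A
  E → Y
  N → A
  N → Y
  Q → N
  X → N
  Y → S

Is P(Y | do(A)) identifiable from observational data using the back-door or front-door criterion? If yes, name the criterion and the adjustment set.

desc(A)\{A}={R,S,Y}; candidates ⊆ {E,N,Q,X}.
size 0: {}; under {} A still reaches {E,N,Q,S,X,Y} ∋ Y.
size 1: {E}, {N}, {Q} …(+1); under {E} A still reaches {N,Q,S,X,Y} ∋ Y.
{E,N}: A⊥Y given {E,N} in G with A→· removed — back-door holds.
P(Y|do(A)) = Σ_{E,N} P(Y|A,E,N)·P(E,N).

P(Y|do(A)): backdoor, adjust for {E, N}.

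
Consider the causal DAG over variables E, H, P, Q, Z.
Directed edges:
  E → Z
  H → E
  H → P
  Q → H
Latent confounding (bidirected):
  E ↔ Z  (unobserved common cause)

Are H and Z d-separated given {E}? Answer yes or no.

Bayes-Ball from H | {E} reaches {P,Q,Z}.
Z ∈ reach(H|{E}) ⇒ H ⊥̸ Z | {E}.

No — H and Z are d-connected given {E}.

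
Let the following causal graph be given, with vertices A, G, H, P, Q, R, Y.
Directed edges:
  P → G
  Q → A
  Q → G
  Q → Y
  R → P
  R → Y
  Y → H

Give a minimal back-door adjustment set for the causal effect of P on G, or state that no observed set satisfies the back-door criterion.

P→G: minimal back-door set ∅.

desc(P)\{P}={G}; candidates ⊆ {A,H,Q,R,Y}.
∅: P⊥G given ∅ in G with P→· removed — back-door holds.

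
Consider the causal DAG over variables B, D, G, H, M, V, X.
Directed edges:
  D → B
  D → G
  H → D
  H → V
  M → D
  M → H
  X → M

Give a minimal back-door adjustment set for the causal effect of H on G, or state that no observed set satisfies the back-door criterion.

desc(H)\{H}={B,D,G,V}; candidates ⊆ {M,X}.
size 0: {}; under {} H still reaches {B,D,G,M,X} ∋ G.
{M}: H⊥G given {M} in G with H→· removed — back-door holds.

H→G: minimal back-door set {M}.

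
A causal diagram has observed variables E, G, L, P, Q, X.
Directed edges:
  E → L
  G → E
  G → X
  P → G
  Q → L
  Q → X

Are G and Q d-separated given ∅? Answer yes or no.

Bayes-Ball from G | ∅ reaches {E,L,P,X}.
Q ∉ reach(G|∅) ⇒ G ⊥ Q | ∅.

Yes — G ⊥ Q | ∅.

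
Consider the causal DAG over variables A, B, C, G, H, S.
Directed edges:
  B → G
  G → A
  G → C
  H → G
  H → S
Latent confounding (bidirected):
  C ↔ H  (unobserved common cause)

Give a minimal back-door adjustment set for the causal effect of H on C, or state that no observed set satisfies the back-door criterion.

H→C: no observed back-door set.

desc(H)\{H}={A,C,G,S}; candidates ⊆ {B}.
H↔C: latent back-door arc(s) into H.
size 0: {}; under {} H still reaches {C} ∋ C.
size 1: {B}; under {B} H still reaches {C} ∋ C.
H↔C cannot be blocked by any observed set — no back-door set.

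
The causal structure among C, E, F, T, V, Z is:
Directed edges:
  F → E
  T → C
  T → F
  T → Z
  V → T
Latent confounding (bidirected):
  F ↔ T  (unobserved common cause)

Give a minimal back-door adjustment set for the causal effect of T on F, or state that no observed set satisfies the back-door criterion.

T→F: no observed back-door set.

desc(T)\{T}={C,E,F,Z}; candidates ⊆ {V}.
T↔F: latent back-door arc(s) into T.
size 0: {}; under {} T still reaches {E,F,V} ∋ F.
size 1: {V}; under {V} T still reaches {E,F} ∋ F.
T↔F cannot be blocked by any observed set — no back-door set.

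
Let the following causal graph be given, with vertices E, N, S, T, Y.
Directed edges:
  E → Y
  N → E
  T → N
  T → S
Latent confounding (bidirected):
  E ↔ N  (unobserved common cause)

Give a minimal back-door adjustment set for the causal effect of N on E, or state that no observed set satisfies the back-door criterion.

desc(N)\{N}={E,Y}; candidates ⊆ {S,T}.
N↔E: latent back-door arc(s) into N.
size 0: {}; under {} N still reaches {E,S,T,Y} ∋ E.
size 1: {S}, {T}; under {S} N still reaches {E,T,Y} ∋ E.
size 2: {S,T}; under {S,T} N still reaches {E,Y} ∋ E.
N↔E cannot be blocked by any observed set — no back-door set.

N→E: no observed back-door set.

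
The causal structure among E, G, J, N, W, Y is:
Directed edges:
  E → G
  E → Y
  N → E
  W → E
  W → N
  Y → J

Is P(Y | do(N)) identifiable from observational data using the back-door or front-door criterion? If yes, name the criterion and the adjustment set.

P(Y|do(N)): backdoor, adjust for {W}.

desc(N)\{N}={E,G,J,Y}; candidates ⊆ {W}.
size 0: {}; under {} N still reaches {E,G,J,W,Y} ∋ Y.
{W}: N⊥Y given {W} in G with N→· removed — back-door holds.
P(Y|do(N)) = Σ_{W} P(Y|N,W)·P(W).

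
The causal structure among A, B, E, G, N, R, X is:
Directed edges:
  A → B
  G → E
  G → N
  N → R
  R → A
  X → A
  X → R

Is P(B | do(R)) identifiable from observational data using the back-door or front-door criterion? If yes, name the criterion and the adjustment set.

P(B|do(R)): backdoor, adjust for {X}.

desc(R)\{R}={A,B}; candidates ⊆ {E,G,N,X}.
size 0: {}; under {} R still reaches {A,B,E,G,N,X} ∋ B.
{X}: R⊥B given {X} in G with R→· removed — back-door holds.
P(B|do(R)) = Σ_{X} P(B|R,X)·P(X).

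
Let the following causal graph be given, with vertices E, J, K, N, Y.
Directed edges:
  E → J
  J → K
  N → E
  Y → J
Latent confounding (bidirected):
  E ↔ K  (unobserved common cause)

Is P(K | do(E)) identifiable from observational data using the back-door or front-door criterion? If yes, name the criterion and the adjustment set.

desc(E)\{E}={J,K}; candidates ⊆ {N,Y}.
E↔K: latent back-door arc(s) into E.
size 0: {}; under {} E still reaches {K,N} ∋ K.
size 1: {N}, {Y}; under {N} E still reaches {K} ∋ K.
size 2: {N,Y}; under {N,Y} E still reaches {K} ∋ K.
E↔K cannot be blocked by any observed set — no back-door set.
{J}: (i) intercepts every directed E→K path; (ii) no back-door E→{J}; (iii) {E} blocks every back-door {J}→K. Front-door holds.
P(K|do(E)) = Σ_{J} P(J|E) Σ_{E'} P(K|J,E')P(E').

P(K|do(E)): frontdoor, adjust for {J}.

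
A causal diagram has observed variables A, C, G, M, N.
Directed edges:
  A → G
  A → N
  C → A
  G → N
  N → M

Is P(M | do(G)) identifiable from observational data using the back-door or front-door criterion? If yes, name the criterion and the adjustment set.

desc(G)\{G}={M,N}; candidates ⊆ {A,C}.
size 0: {}; under {} G still reaches {A,C,M,N} ∋ M.
{A}: G⊥M given {A} in G with G→· removed — back-door holds.
P(M|do(G)) = Σ_{A} P(M|G,A)·P(A).

P(M|do(G)): backdoor, adjust for {A}.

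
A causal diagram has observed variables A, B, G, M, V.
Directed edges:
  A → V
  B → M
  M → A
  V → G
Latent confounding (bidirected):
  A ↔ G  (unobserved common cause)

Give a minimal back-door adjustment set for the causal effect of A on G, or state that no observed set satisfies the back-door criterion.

desc(A)\{A}={G,V}; candidates ⊆ {B,M}.
A↔G: latent back-door arc(s) into A.
size 0: {}; under {} A still reaches {B,G,M} ∋ G.
size 1: {B}, {M}; under {B} A still reaches {G,M} ∋ G.
size 2: {B,M}; under {B,M} A still reaches {G} ∋ G.
A↔G cannot be blocked by any observed set — no back-door set.

A→G: no observed back-door set.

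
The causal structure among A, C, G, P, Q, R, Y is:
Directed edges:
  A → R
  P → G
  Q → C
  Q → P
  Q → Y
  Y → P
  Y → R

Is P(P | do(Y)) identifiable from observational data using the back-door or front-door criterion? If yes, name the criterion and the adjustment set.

P(P|do(Y)): backdoor, adjust for {Q}.

desc(Y)\{Y}={G,P,R}; candidates ⊆ {A,C,Q}.
size 0: {}; under {} Y still reaches {C,G,P,Q} ∋ P.
{Q}: Y⊥P given {Q} in G with Y→· removed — back-door holds.
P(P|do(Y)) = Σ_{Q} P(P|Y,Q)·P(Q).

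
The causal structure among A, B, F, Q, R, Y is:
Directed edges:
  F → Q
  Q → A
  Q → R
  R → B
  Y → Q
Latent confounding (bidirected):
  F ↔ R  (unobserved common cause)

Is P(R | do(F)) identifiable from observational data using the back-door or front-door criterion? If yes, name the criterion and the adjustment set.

P(R|do(F)): frontdoor, adjust for {Q}.

desc(F)\{F}={A,B,Q,R}; candidates ⊆ {Y}.
F↔R: latent back-door arc(s) into F.
size 0: {}; under {} F still reaches {B,R} ∋ R.
size 1: {Y}; under {Y} F still reaches {B,R} ∋ R.
F↔R cannot be blocked by any observed set — no back-door set.
{Q}: (i) intercepts every directed F→R path; (ii) no back-door F→{Q}; (iii) {F} blocks every back-door {Q}→R. Front-door holds.
P(R|do(F)) = Σ_{Q} P(Q|F) Σ_{F'} P(R|Q,F')P(F').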